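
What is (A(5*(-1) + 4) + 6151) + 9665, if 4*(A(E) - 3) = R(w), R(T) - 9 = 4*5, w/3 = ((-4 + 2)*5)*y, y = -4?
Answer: 63305/4 ≈ 15826.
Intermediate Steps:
w = 120 (w = 3*(((-4 + 2)*5)*(-4)) = 3*(-2*5*(-4)) = 3*(-10*(-4)) = 3*40 = 120)
R(T) = 29 (R(T) = 9 + 4*5 = 9 + 20 = 29)
A(E) = 41/4 (A(E) = 3 + (1/4)*29 = 3 + 29/4 = 41/4)
(A(5*(-1) + 4) + 6151) + 9665 = (41/4 + 6151) + 9665 = 24645/4 + 9665 = 63305/4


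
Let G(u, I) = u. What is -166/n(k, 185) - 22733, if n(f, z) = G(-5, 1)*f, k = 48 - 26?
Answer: -1250232/55 ≈ -22732.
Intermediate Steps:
k = 22
n(f, z) = -5*f
-166/n(k, 185) - 22733 = -166/((-5*22)) - 22733 = -166/(-110) - 22733 = -166*(-1/110) - 22733 = 83/55 - 22733 = -1250232/55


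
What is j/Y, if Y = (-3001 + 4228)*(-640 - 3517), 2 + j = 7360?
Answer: -7358/5100639 ≈ -0.0014426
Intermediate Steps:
j = 7358 (j = -2 + 7360 = 7358)
Y = -5100639 (Y = 1227*(-4157) = -5100639)
j/Y = 7358/(-5100639) = 7358*(-1/5100639) = -7358/5100639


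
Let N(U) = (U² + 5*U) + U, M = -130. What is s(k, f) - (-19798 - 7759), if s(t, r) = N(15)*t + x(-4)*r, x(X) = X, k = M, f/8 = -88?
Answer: -10577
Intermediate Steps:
f = -704 (f = 8*(-88) = -704)
k = -130
N(U) = U² + 6*U
s(t, r) = -4*r + 315*t (s(t, r) = (15*(6 + 15))*t - 4*r = (15*21)*t - 4*r = 315*t - 4*r = -4*r + 315*t)
s(k, f) - (-19798 - 7759) = (-4*(-704) + 315*(-130)) - (-19798 - 7759) = (2816 - 40950) - 1*(-27557) = -38134 + 27557 = -10577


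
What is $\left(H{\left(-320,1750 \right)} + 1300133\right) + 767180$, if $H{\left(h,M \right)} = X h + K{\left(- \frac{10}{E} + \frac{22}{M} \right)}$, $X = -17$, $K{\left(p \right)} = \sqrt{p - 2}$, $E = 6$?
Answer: $2072753 + \frac{2 i \sqrt{251790}}{525} \approx 2.0728 \cdot 10^{6} + 1.9116 i$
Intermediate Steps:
$K{\left(p \right)} = \sqrt{-2 + p}$
$H{\left(h,M \right)} = \sqrt{- \frac{11}{3} + \frac{22}{M}} - 17 h$ ($H{\left(h,M \right)} = - 17 h + \sqrt{-2 + \left(- \frac{10}{6} + \frac{22}{M}\right)} = - 17 h + \sqrt{-2 + \left(\left(-10\right) \frac{1}{6} + \frac{22}{M}\right)} = - 17 h + \sqrt{-2 - \left(\frac{5}{3} - \frac{22}{M}\right)} = - 17 h + \sqrt{- \frac{11}{3} + \frac{22}{M}} = \sqrt{- \frac{11}{3} + \frac{22}{M}} - 17 h$)
$\left(H{\left(-320,1750 \right)} + 1300133\right) + 767180 = \left(\left(\left(-17\right) \left(-320\right) + \frac{\sqrt{33} \sqrt{- \frac{-6 + 1750}{1750}}}{3}\right) + 1300133\right) + 767180 = \left(\left(5440 + \frac{\sqrt{33} \sqrt{\left(-1\right) \frac{1}{1750} \cdot 1744}}{3}\right) + 1300133\right) + 767180 = \left(\left(5440 + \frac{\sqrt{33} \sqrt{- \frac{872}{875}}}{3}\right) + 1300133\right) + 767180 = \left(\left(5440 + \frac{\sqrt{33} \frac{2 i \sqrt{7630}}{175}}{3}\right) + 1300133\right) + 767180 = \left(\left(5440 + \frac{2 i \sqrt{251790}}{525}\right) + 1300133\right) + 767180 = \left(1305573 + \frac{2 i \sqrt{251790}}{525}\right) + 767180 = 2072753 + \frac{2 i \sqrt{251790}}{525}$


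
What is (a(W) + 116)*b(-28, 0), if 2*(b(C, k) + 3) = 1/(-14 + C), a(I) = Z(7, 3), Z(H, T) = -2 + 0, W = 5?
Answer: -4807/14 ≈ -343.36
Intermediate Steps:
Z(H, T) = -2
a(I) = -2
b(C, k) = -3 + 1/(2*(-14 + C))
(a(W) + 116)*b(-28, 0) = (-2 + 116)*((85 - 6*(-28))/(2*(-14 - 28))) = 114*((1/2)*(85 + 168)/(-42)) = 114*((1/2)*(-1/42)*253) = 114*(-253/84) = -4807/14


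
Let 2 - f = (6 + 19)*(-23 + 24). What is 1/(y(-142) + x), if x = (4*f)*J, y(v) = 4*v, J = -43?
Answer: 1/3388 ≈ 0.00029516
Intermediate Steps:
f = -23 (f = 2 - (6 + 19)*(-23 + 24) = 2 - 25 = -23)
x = 3956 (x = (4*(-23))*(-43) = -92*(-43) = 3956)
1/(y(-142) + x) = 1/(4*(-142) + 3956) = 1/(-568 + 3956) = 1/3388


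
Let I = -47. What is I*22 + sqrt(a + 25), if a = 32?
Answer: -1034 + sqrt(57) ≈ -1026.4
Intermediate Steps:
I*22 + sqrt(a + 25) = -47*22 + sqrt(32 + 25) = -1034 + sqrt(57)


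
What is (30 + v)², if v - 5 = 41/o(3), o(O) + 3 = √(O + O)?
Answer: 3470/3 + 164*√6 ≈ 1558.4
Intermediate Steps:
o(O) = -3 + √2*√O (o(O) = -3 + √(O + O) = -3 + √(2*O) = -3 + √2*√O)
v = 5 + 41/(-3 + √6) (v = 5 + 41/(-3 + √2*√3) = 5 + 41/(-3 + √6) ≈ -69.476)
(30 + v)² = (30 + (-36 - 41*√6/3))² = (-6 - 41*√6/3)²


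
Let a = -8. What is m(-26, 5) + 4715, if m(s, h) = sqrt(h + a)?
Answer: 4715 + I*sqrt(3) ≈ 4715.0 + 1.732*I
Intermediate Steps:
m(s, h) = sqrt(-8 + h) (m(s, h) = sqrt(h - 8) = sqrt(-8 + h))
m(-26, 5) + 4715 = sqrt(-8 + 5) + 4715 = sqrt(-3) + 4715 = I*sqrt(3) + 4715 = 4715 + I*sqrt(3)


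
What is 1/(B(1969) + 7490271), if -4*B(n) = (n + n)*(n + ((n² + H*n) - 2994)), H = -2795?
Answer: 2/3219368553 ≈ 6.2124e-10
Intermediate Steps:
B(n) = -n*(-2994 + n² - 2794*n)/2 (B(n) = -(n + n)*(n + ((n² - 2795*n) - 2994))/4 = -2*n*(n + (-2994 + n² - 2795*n))/4 = -2*n*(-2994 + n² - 2794*n)/4 = -n*(-2994 + n² - 2794*n)/2)
1/(B(1969) + 7490271) = 1/((½)*1969*(2994 - 1*1969² + 2794*1969) + 7490271) = 1/((½)*1969*(2994 - 1*3876961 + 5501386) + 7490271) = 1/((½)*1969*(2994 - 3876961 + 5501386) + 7490271) = 1/((½)*1969*1627419 + 7490271) = 1/(3204388011/2 + 7490271) = 1/(3219368553/2) = 2/3219368553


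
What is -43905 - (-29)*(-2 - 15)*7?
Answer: -47356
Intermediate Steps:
-43905 - (-29)*(-2 - 15)*7 = -43905 - (-29)*(-17*7) = -43905 - (-29)*(-119) = -43905 - 1*3451 = -43905 - 3451 = -47356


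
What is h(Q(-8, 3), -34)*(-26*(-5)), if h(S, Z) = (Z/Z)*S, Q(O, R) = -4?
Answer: -520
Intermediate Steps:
h(S, Z) = S (h(S, Z) = 1*S = S)
h(Q(-8, 3), -34)*(-26*(-5)) = -(-104)*(-5) = -4*130 = -520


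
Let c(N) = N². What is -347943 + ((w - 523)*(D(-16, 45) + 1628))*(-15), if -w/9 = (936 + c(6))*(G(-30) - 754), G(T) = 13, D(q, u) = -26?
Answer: -155756680293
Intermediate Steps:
w = 6482268 (w = -9*(936 + 6²)*(13 - 754) = -9*(936 + 36)*(-741) = -8748*(-741) = -9*(-720252) = 6482268)
-347943 + ((w - 523)*(D(-16, 45) + 1628))*(-15) = -347943 + ((6482268 - 523)*(-26 + 1628))*(-15) = -347943 + (6481745*1602)*(-15) = -347943 + 10383755490*(-15) = -347943 - 155756332350 = -155756680293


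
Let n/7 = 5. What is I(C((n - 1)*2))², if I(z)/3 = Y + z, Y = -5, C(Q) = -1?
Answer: 324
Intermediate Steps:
n = 35 (n = 7*5 = 35)
I(z) = -15 + 3*z (I(z) = 3*(-5 + z) = -15 + 3*z)
I(C((n - 1)*2))² = (-15 + 3*(-1))² = (-15 - 3)² = (-18)² = 324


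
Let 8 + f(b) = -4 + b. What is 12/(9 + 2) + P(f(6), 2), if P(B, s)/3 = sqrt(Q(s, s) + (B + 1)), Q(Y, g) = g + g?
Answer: 12/11 + 3*I ≈ 1.0909 + 3.0*I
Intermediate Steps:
f(b) = -12 + b (f(b) = -8 + (-4 + b) = -12 + b)
Q(Y, g) = 2*g
P(B, s) = 3*sqrt(1 + B + 2*s) (P(B, s) = 3*sqrt(2*s + (B + 1)) = 3*sqrt(2*s + (1 + B)) = 3*sqrt(1 + B + 2*s))
12/(9 + 2) + P(f(6), 2) = 12/(9 + 2) + 3*sqrt(1 + (-12 + 6) + 2*2) = 12/11 + 3*sqrt(1 - 6 + 4) = 12*(1/11) + 3*sqrt(-1) = 12/11 + 3*I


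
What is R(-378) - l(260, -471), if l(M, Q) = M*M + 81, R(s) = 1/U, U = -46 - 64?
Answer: -7444911/110 ≈ -67681.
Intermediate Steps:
U = -110
R(s) = -1/110 (R(s) = 1/(-110) = -1/110)
l(M, Q) = 81 + M² (l(M, Q) = M² + 81 = 81 + M²)
R(-378) - l(260, -471) = -1/110 - (81 + 260²) = -1/110 - (81 + 67600) = -1/110 - 1*67681 = -1/110 - 67681 = -7444911/110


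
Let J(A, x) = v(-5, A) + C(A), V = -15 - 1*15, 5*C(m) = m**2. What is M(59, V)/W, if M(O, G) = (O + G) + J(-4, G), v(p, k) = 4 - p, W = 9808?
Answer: 103/24520 ≈ 0.0042007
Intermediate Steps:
C(m) = m**2/5
V = -30 (V = -15 - 15 = -30)
J(A, x) = 9 + A**2/5 (J(A, x) = (4 - 1*(-5)) + A**2/5 = (4 + 5) + A**2/5 = 9 + A**2/5)
M(O, G) = 61/5 + G + O (M(O, G) = (O + G) + (9 + (1/5)*(-4)**2) = (G + O) + (9 + (1/5)*16) = (G + O) + (9 + 16/5) = (G + O) + 61/5 = 61/5 + G + O)
M(59, V)/W = (61/5 - 30 + 59)/9808 = (206/5)*(1/9808) = 103/24520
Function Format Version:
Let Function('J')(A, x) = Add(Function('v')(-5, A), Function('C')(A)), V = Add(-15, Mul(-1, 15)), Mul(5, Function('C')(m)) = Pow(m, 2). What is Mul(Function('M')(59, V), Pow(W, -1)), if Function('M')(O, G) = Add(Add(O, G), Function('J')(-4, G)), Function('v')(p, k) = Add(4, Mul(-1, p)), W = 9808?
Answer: Rational(103, 24520) ≈ 0.0042007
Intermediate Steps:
Function('C')(m) = Mul(Rational(1, 5), Pow(m, 2))
V = -30 (V = Add(-15, -15) = -30)
Function('J')(A, x) = Add(9, Mul(Rational(1, 5), Pow(A, 2))) (Function('J')(A, x) = Add(Add(4, Mul(-1, -5)), Mul(Rational(1, 5), Pow(A, 2))) = Add(Add(4, 5), Mul(Rational(1, 5), Pow(A, 2))) = Add(9, Mul(Rational(1, 5), Pow(A, 2))))
Function('M')(O, G) = Add(Rational(61, 5), G, O) (Function('M')(O, G) = Add(Add(O, G), Add(9, Mul(Rational(1, 5), Pow(-4, 2)))) = Add(Add(G, O), Add(9, Mul(Rational(1, 5), 16))) = Add(Add(G, O), Add(9, Rational(16, 5))) = Add(Add(G, O), Rational(61, 5)) = Add(Rational(61, 5), G, O))
Mul(Function('M')(59, V), Pow(W, -1)) = Mul(Add(Rational(61, 5), -30, 59), Pow(9808, -1)) = Mul(Rational(206, 5), Rational(1, 9808)) = Rational(103, 24520)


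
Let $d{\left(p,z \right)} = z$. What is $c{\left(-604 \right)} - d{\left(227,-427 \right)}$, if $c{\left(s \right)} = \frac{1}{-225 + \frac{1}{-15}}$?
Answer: $\frac{1441537}{3376} \approx 427.0$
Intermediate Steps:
$c{\left(s \right)} = - \frac{15}{3376}$ ($c{\left(s \right)} = \frac{1}{-225 - \frac{1}{15}} = \frac{1}{- \frac{3376}{15}} = - \frac{15}{3376}$)
$c{\left(-604 \right)} - d{\left(227,-427 \right)} = - \frac{15}{3376} - -427 = - \frac{15}{3376} + 427 = \frac{1441537}{3376}$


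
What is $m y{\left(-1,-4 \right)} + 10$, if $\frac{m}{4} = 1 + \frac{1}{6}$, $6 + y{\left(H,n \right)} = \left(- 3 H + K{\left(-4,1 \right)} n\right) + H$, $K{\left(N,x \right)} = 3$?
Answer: $- \frac{194}{3} \approx -64.667$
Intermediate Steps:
$y{\left(H,n \right)} = -6 - 2 H + 3 n$ ($y{\left(H,n \right)} = -6 - \left(- 3 n + 2 H\right) = -6 - 2 H + 3 n$)
$m = \frac{14}{3}$ ($m = 4 \left(1 + \frac{1}{6}\right) = 4 \cdot \frac{7}{6} = \frac{14}{3} \approx 4.6667$)
$m y{\left(-1,-4 \right)} + 10 = \frac{14 \left(-6 - -2 + 3 \left(-4\right)\right)}{3} + 10 = \frac{14 \left(-6 + 2 - 12\right)}{3} + 10 = \frac{14}{3} \left(-16\right) + 10 = - \frac{224}{3} + 10 = - \frac{194}{3}$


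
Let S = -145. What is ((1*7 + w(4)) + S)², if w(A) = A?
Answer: 17956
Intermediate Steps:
((1*7 + w(4)) + S)² = ((1*7 + 4) - 145)² = ((7 + 4) - 145)² = (11 - 145)² = (-134)² = 17956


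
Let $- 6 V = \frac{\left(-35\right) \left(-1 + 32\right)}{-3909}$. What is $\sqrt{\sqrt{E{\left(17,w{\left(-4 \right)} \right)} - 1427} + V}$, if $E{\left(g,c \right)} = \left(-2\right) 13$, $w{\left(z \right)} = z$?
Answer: $\frac{\sqrt{-2827510 + 61121124 i \sqrt{1453}}}{7818} \approx 4.363 + 4.3683 i$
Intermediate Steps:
$E{\left(g,c \right)} = -26$
$V = - \frac{1085}{23454}$ ($V = - \frac{- 35 \left(-1 + 32\right) \frac{1}{-3909}}{6} = - \frac{\left(-35\right) 31 \left(- \frac{1}{3909}\right)}{6} = - \frac{\left(-1085\right) \left(- \frac{1}{3909}\right)}{6} = \left(- \frac{1}{6}\right) \frac{1085}{3909} = - \frac{1085}{23454} \approx -0.046261$)
$\sqrt{\sqrt{E{\left(17,w{\left(-4 \right)} \right)} - 1427} + V} = \sqrt{\sqrt{-26 - 1427} - \frac{1085}{23454}} = \sqrt{\sqrt{-1453} - \frac{1085}{23454}} = \sqrt{i \sqrt{1453} - \frac{1085}{23454}} = \sqrt{- \frac{1085}{23454} + i \sqrt{1453}}$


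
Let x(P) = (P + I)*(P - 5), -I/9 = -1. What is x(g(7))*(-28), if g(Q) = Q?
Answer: -896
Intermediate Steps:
I = 9 (I = -9*(-1) = 9)
x(P) = (-5 + P)*(9 + P) (x(P) = (P + 9)*(P - 5) = (9 + P)*(-5 + P) = (-5 + P)*(9 + P))
x(g(7))*(-28) = (-45 + 7² + 4*7)*(-28) = (-45 + 49 + 28)*(-28) = 32*(-28) = -896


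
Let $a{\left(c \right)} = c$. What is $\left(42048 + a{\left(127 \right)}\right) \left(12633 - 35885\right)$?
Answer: $-980653100$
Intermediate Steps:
$\left(42048 + a{\left(127 \right)}\right) \left(12633 - 35885\right) = \left(42048 + 127\right) \left(12633 - 35885\right) = 42175 \left(-23252\right) = -980653100$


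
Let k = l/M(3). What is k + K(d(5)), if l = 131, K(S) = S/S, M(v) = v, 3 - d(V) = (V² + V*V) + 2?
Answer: 134/3 ≈ 44.667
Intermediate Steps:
d(V) = 1 - 2*V² (d(V) = 3 - ((V² + V*V) + 2) = 3 - ((V² + V²) + 2) = 3 - (2*V² + 2) = 3 - (2 + 2*V²) = 3 + (-2 - 2*V²) = 1 - 2*V²)
K(S) = 1
k = 131/3 ≈ 43.667
k + K(d(5)) = 131/3 + 1 = 134/3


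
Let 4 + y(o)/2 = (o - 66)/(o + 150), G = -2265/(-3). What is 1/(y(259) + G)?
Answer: 409/305909 ≈ 0.0013370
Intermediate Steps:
G = 755 (G = -2265*(-⅓) = 755)
y(o) = -8 + 2*(-66 + o)/(150 + o) (y(o) = -8 + 2*((o - 66)/(o + 150)) = -8 + 2*((-66 + o)/(150 + o)) = -8 + 2*(-66 + o)/(150 + o))
1/(y(259) + G) = 1/(6*(-222 - 1*259)/(150 + 259) + 755) = 1/(6*(-222 - 259)/409 + 755) = 1/(6*(1/409)*(-481) + 755) = 1/(-2886/409 + 755) = 1/(305909/409) = 409/305909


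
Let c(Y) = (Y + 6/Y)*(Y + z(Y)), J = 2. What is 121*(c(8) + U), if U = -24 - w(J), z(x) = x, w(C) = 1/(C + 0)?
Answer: 27951/2 ≈ 13976.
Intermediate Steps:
w(C) = 1/C
c(Y) = 2*Y*(Y + 6/Y) (c(Y) = (Y + 6/Y)*(Y + Y) = (Y + 6/Y)*(2*Y) = 2*Y*(Y + 6/Y))
U = -49/2 (U = -24 - 1/2 = -24 - 1*½ = -24 - ½ = -49/2 ≈ -24.500)
121*(c(8) + U) = 121*((12 + 2*8²) - 49/2) = 121*((12 + 2*64) - 49/2) = 121*((12 + 128) - 49/2) = 121*(140 - 49/2) = 121*(231/2) = 27951/2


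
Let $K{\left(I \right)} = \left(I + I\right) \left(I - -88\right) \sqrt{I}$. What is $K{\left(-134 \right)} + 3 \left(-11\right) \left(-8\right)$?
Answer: $264 + 12328 i \sqrt{134} \approx 264.0 + 1.4271 \cdot 10^{5} i$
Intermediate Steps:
$K{\left(I \right)} = 2 I^{\frac{3}{2}} \left(88 + I\right)$ ($K{\left(I \right)} = 2 I \left(I + 88\right) \sqrt{I} = 2 I \left(88 + I\right) \sqrt{I} = 2 I^{\frac{3}{2}} \left(88 + I\right)$)
$K{\left(-134 \right)} + 3 \left(-11\right) \left(-8\right) = 2 \left(-134\right)^{\frac{3}{2}} \left(88 - 134\right) + 3 \left(-11\right) \left(-8\right) = 2 \left(- 134 i \sqrt{134}\right) \left(-46\right) - -264 = 12328 i \sqrt{134} + 264 = 264 + 12328 i \sqrt{134}$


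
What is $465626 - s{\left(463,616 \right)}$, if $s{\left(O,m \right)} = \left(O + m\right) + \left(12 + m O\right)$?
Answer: $179327$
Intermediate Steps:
$s{\left(O,m \right)} = 12 + O + m + O m$ ($s{\left(O,m \right)} = \left(O + m\right) + \left(12 + O m\right) = 12 + O + m + O m$)
$465626 - s{\left(463,616 \right)} = 465626 - \left(12 + 463 + 616 + 463 \cdot 616\right) = 465626 - \left(12 + 463 + 616 + 285208\right) = 465626 - 286299 = 179327$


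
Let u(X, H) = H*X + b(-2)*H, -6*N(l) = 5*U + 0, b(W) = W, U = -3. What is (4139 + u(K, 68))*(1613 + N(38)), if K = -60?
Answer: -248787/2 ≈ -1.2439e+5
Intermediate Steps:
N(l) = 5/2 (N(l) = -(5*(-3) + 0)/6 = -(-15 + 0)/6 = -1/6*(-15) = 5/2)
u(X, H) = -2*H + H*X (u(X, H) = H*X - 2*H = -2*H + H*X)
(4139 + u(K, 68))*(1613 + N(38)) = (4139 + 68*(-2 - 60))*(1613 + 5/2) = (4139 + 68*(-62))*(3231/2) = (4139 - 4216)*(3231/2) = -77*3231/2 = -248787/2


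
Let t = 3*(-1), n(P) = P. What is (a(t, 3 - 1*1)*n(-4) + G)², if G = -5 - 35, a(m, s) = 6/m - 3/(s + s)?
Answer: 841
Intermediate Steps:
t = -3
a(m, s) = 6/m - 3/(2*s) (a(m, s) = 6/m - 3*1/(2*s) = 6/m - 3/(2*s))
G = -40
(a(t, 3 - 1*1)*n(-4) + G)² = ((6/(-3) - 3/(2*(3 - 1*1)))*(-4) - 40)² = ((6*(-⅓) - 3/(2*(3 - 1)))*(-4) - 40)² = ((-2 - 3/2/2)*(-4) - 40)² = ((-2 - 3/2*½)*(-4) - 40)² = ((-2 - ¾)*(-4) - 40)² = (-11/4*(-4) - 40)² = (11 - 40)² = (-29)² = 841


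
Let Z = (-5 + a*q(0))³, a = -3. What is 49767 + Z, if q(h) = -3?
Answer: 49831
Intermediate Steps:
Z = 64 (Z = (-5 - 3*(-3))³ = (-5 + 9)³ = 4³ = 64)
49767 + Z = 49767 + 64 = 49831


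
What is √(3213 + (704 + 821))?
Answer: √4738 ≈ 68.833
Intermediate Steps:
√(3213 + (704 + 821)) = √(3213 + 1525) = √4738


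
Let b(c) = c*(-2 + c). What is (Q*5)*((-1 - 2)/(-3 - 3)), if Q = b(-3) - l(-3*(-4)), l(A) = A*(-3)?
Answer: 255/2 ≈ 127.50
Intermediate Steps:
l(A) = -3*A
Q = 51 (Q = -3*(-2 - 3) - (-3)*(-3*(-4)) = -3*(-5) - (-3)*12 = 15 - 1*(-36) = 15 + 36 = 51)
(Q*5)*((-1 - 2)/(-3 - 3)) = (51*5)*((-1 - 2)/(-3 - 3)) = 255*(-3/(-6)) = 255*(-3*(-1/6)) = 255*(1/2) = 255/2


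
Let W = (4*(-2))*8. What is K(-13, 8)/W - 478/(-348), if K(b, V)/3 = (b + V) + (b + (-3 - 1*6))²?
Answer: -117371/5568 ≈ -21.080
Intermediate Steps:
K(b, V) = 3*V + 3*b + 3*(-9 + b)² (K(b, V) = 3*((b + V) + (b + (-3 - 1*6))²) = 3*((V + b) + (b + (-3 - 6))²) = 3*((V + b) + (b - 9)²) = 3*((V + b) + (-9 + b)²) = 3*(V + b + (-9 + b)²) = 3*V + 3*b + 3*(-9 + b)²)
W = -64 (W = -8*8 = -64)
K(-13, 8)/W - 478/(-348) = (3*8 + 3*(-13) + 3*(-9 - 13)²)/(-64) - 478/(-348) = (24 - 39 + 3*(-22)²)*(-1/64) - 478*(-1/348) = (24 - 39 + 3*484)*(-1/64) + 239/174 = (24 - 39 + 1452)*(-1/64) + 239/174 = 1437*(-1/64) + 239/174 = -1437/64 + 239/174 = -117371/5568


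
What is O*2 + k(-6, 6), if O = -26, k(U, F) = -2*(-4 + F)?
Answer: -56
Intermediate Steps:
k(U, F) = 8 - 2*F
O*2 + k(-6, 6) = -26*2 + (8 - 2*6) = -52 + (8 - 12) = -52 - 4 = -56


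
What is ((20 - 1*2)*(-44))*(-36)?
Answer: 28512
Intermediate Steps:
((20 - 1*2)*(-44))*(-36) = ((20 - 2)*(-44))*(-36) = (18*(-44))*(-36) = -792*(-36) = 28512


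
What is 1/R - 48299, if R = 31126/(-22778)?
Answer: -751688726/15563 ≈ -48300.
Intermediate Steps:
R = -15563/11389 (R = 31126*(-1/22778) = -15563/11389 ≈ -1.3665)
1/R - 48299 = 1/(-15563/11389) - 48299 = -11389/15563 - 48299 = -751688726/15563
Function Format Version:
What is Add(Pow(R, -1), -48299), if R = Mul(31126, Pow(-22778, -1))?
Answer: Rational(-751688726, 15563) ≈ -48300.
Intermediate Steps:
R = Rational(-15563, 11389) (R = Mul(31126, Rational(-1, 22778)) = Rational(-15563, 11389) ≈ -1.3665)
Add(Pow(R, -1), -48299) = Add(Pow(Rational(-15563, 11389), -1), -48299) = Add(Rational(-11389, 15563), -48299) = Rational(-751688726, 15563)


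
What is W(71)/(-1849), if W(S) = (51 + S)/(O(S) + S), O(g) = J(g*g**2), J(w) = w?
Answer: -61/330954359 ≈ -1.8432e-7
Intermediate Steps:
O(g) = g**3 (O(g) = g*g**2 = g**3)
W(S) = (51 + S)/(S + S**3) (W(S) = (51 + S)/(S**3 + S) = (51 + S)/(S + S**3))
W(71)/(-1849) = ((51 + 71)/(71 + 71**3))/(-1849) = (122/(71 + 357911))*(-1/1849) = (122/357982)*(-1/1849) = ((1/357982)*122)*(-1/1849) = (61/178991)*(-1/1849) = -61/330954359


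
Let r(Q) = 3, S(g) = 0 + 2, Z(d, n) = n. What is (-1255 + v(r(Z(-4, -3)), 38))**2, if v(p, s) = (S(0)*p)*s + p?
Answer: 1048576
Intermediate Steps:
S(g) = 2
v(p, s) = p + 2*p*s (v(p, s) = (2*p)*s + p = 2*p*s + p = p + 2*p*s)
(-1255 + v(r(Z(-4, -3)), 38))**2 = (-1255 + 3*(1 + 2*38))**2 = (-1255 + 3*(1 + 76))**2 = (-1255 + 3*77)**2 = (-1255 + 231)**2 = (-1024)**2 = 1048576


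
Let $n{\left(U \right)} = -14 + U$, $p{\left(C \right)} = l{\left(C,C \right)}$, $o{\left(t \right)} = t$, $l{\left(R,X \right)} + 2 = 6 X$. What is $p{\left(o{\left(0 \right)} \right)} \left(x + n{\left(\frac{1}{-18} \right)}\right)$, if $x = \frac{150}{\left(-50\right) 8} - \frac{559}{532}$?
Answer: $\frac{148249}{4788} \approx 30.963$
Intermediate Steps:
$l{\left(R,X \right)} = -2 + 6 X$
$p{\left(C \right)} = -2 + 6 C$
$x = - \frac{1517}{1064}$ ($x = \frac{150}{-400} - \frac{559}{532} = 150 \left(- \frac{1}{400}\right) - \frac{559}{532} = - \frac{3}{8} - \frac{559}{532} = - \frac{1517}{1064} \approx -1.4258$)
$p{\left(o{\left(0 \right)} \right)} \left(x + n{\left(\frac{1}{-18} \right)}\right) = \left(-2 + 6 \cdot 0\right) \left(- \frac{1517}{1064} - \left(14 - \frac{1}{-18}\right)\right) = \left(-2 + 0\right) \left(- \frac{1517}{1064} - \frac{253}{18}\right) = - 2 \left(- \frac{1517}{1064} - \frac{253}{18}\right) = \left(-2\right) \left(- \frac{148249}{9576}\right) = \frac{148249}{4788}$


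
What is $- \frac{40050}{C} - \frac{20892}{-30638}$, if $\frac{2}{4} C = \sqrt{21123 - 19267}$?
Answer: $\frac{10446}{15319} - \frac{20025 \sqrt{29}}{232} \approx -464.14$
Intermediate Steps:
$C = 16 \sqrt{29}$ ($C = 2 \sqrt{21123 - 19267} = 2 \sqrt{1856} = 2 \cdot 8 \sqrt{29} = 16 \sqrt{29} \approx 86.163$)
$- \frac{40050}{C} - \frac{20892}{-30638} = - \frac{40050}{16 \sqrt{29}} - \frac{20892}{-30638} = - 40050 \frac{\sqrt{29}}{464} - - \frac{10446}{15319} = - \frac{20025 \sqrt{29}}{232} + \frac{10446}{15319} = \frac{10446}{15319} - \frac{20025 \sqrt{29}}{232}$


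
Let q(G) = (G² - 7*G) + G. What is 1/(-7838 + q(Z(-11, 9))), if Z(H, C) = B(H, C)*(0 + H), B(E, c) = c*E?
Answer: 1/1171549 ≈ 8.5357e-7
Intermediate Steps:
B(E, c) = E*c
Z(H, C) = C*H² (Z(H, C) = (H*C)*(0 + H) = (C*H)*H = C*H²)
q(G) = G² - 6*G
1/(-7838 + q(Z(-11, 9))) = 1/(-7838 + (9*(-11)²)*(-6 + 9*(-11)²)) = 1/(-7838 + (9*121)*(-6 + 9*121)) = 1/(-7838 + 1089*(-6 + 1089)) = 1/(-7838 + 1089*1083) = 1/(-7838 + 1179387) = 1/1171549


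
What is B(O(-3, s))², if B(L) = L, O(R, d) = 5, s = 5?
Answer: 25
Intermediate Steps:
B(O(-3, s))² = 5² = 25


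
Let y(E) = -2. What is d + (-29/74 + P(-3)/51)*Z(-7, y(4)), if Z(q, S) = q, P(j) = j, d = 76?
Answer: 99577/1258 ≈ 79.155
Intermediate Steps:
d + (-29/74 + P(-3)/51)*Z(-7, y(4)) = 76 + (-29/74 - 3/51)*(-7) = 76 + (-29*1/74 - 3*1/51)*(-7) = 76 + (-29/74 - 1/17)*(-7) = 76 - 567/1258*(-7) = 76 + 3969/1258 = 99577/1258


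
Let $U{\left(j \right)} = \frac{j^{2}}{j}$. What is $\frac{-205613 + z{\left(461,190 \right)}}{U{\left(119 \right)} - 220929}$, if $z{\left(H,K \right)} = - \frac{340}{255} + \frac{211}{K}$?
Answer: $\frac{117199537}{125861700} \approx 0.93118$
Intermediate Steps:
$z{\left(H,K \right)} = - \frac{4}{3} + \frac{211}{K}$ ($z{\left(H,K \right)} = \left(-340\right) \frac{1}{255} + \frac{211}{K} = - \frac{4}{3} + \frac{211}{K}$)
$U{\left(j \right)} = j$
$\frac{-205613 + z{\left(461,190 \right)}}{U{\left(119 \right)} - 220929} = \frac{-205613 - \left(\frac{4}{3} - \frac{211}{190}\right)}{119 - 220929} = \frac{-205613 + \left(- \frac{4}{3} + 211 \cdot \frac{1}{190}\right)}{-220810} = \left(-205613 + \left(- \frac{4}{3} + \frac{211}{190}\right)\right) \left(- \frac{1}{220810}\right) = \left(-205613 - \frac{127}{570}\right) \left(- \frac{1}{220810}\right) = \left(- \frac{117199537}{570}\right) \left(- \frac{1}{220810}\right) = \frac{117199537}{125861700}$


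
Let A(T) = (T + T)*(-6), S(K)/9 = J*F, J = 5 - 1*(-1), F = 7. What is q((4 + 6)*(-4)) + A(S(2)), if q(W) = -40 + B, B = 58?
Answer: -4518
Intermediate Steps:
J = 6 (J = 5 + 1 = 6)
S(K) = 378 (S(K) = 9*(6*7) = 9*42 = 378)
q(W) = 18 (q(W) = -40 + 58 = 18)
A(T) = -12*T (A(T) = (2*T)*(-6) = -12*T)
q((4 + 6)*(-4)) + A(S(2)) = 18 - 12*378 = 18 - 4536 = -4518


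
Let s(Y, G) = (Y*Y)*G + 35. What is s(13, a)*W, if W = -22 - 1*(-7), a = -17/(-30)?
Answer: -3923/2 ≈ -1961.5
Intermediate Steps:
a = 17/30 (a = -17*(-1/30) = 17/30 ≈ 0.56667)
s(Y, G) = 35 + G*Y² (s(Y, G) = Y²*G + 35 = G*Y² + 35 = 35 + G*Y²)
W = -15 (W = -22 + 7 = -15)
s(13, a)*W = (35 + (17/30)*13²)*(-15) = (35 + (17/30)*169)*(-15) = (35 + 2873/30)*(-15) = (3923/30)*(-15) = -3923/2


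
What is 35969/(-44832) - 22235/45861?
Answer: -294045981/228448928 ≈ -1.2871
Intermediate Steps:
35969/(-44832) - 22235/45861 = 35969*(-1/44832) - 22235*1/45861 = -35969/44832 - 22235/45861 = -294045981/228448928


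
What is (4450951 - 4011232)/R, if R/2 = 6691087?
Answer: 439719/13382174 ≈ 0.032859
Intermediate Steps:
R = 13382174 (R = 2*6691087 = 13382174)
(4450951 - 4011232)/R = (4450951 - 4011232)/13382174 = 439719*(1/13382174) = 439719/13382174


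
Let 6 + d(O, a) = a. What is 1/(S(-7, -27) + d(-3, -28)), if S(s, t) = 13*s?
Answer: -1/125 ≈ -0.0080000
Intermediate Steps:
d(O, a) = -6 + a
1/(S(-7, -27) + d(-3, -28)) = 1/(13*(-7) + (-6 - 28)) = 1/(-91 - 34) = 1/(-125) = -1/125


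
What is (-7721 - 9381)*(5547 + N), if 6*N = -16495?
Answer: -143545637/3 ≈ -4.7849e+7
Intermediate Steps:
N = -16495/6 (N = (1/6)*(-16495) = -16495/6 ≈ -2749.2)
(-7721 - 9381)*(5547 + N) = (-7721 - 9381)*(5547 - 16495/6) = -17102*16787/6 = -143545637/3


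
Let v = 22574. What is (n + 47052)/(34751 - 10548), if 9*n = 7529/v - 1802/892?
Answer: 1065865134158/548270776827 ≈ 1.9440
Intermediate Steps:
n = -4245310/22653009 (n = (7529/22574 - 1802/892)/9 = (7529*(1/22574) - 1802*1/892)/9 = (7529/22574 - 901/446)/9 = (⅑)*(-4245310/2517001) = -4245310/22653009 ≈ -0.18741)
(n + 47052)/(34751 - 10548) = (-4245310/22653009 + 47052)/(34751 - 10548) = (1065865134158/22653009)/24203 = (1065865134158/22653009)*(1/24203) = 1065865134158/548270776827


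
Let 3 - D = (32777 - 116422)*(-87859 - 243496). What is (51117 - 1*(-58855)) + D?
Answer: -27716079000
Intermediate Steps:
D = -27716188972 (D = 3 - (32777 - 116422)*(-87859 - 243496) = 3 - (-83645)*(-331355) = 3 - 1*27716188975 = 3 - 27716188975 = -27716188972)
(51117 - 1*(-58855)) + D = (51117 - 1*(-58855)) - 27716188972 = (51117 + 58855) - 27716188972 = 109972 - 27716188972 = -27716079000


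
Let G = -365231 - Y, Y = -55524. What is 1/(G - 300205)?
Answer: -1/609912 ≈ -1.6396e-6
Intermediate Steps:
G = -309707 (G = -365231 - 1*(-55524) = -365231 + 55524 = -309707)
1/(G - 300205) = 1/(-309707 - 300205) = 1/(-609912) = -1/609912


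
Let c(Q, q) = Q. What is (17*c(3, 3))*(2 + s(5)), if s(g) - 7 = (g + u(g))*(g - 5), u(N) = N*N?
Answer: 459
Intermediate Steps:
u(N) = N²
s(g) = 7 + (-5 + g)*(g + g²) (s(g) = 7 + (g + g²)*(g - 5) = 7 + (g + g²)*(-5 + g) = 7 + (-5 + g)*(g + g²))
(17*c(3, 3))*(2 + s(5)) = (17*3)*(2 + (7 + 5³ - 5*5 - 4*5²)) = 51*(2 + (7 + 125 - 25 - 4*25)) = 51*(2 + (7 + 125 - 25 - 100)) = 51*(2 + 7) = 51*9 = 459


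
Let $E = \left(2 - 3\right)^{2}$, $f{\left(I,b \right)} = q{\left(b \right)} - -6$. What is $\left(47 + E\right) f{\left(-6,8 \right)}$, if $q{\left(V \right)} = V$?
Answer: $672$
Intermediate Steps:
$f{\left(I,b \right)} = 6 + b$ ($f{\left(I,b \right)} = b - -6 = b + 6 = 6 + b$)
$E = 1$ ($E = \left(-1\right)^{2} = 1$)
$\left(47 + E\right) f{\left(-6,8 \right)} = \left(47 + 1\right) \left(6 + 8\right) = 48 \cdot 14 = 672$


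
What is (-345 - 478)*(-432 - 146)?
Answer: 475694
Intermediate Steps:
(-345 - 478)*(-432 - 146) = -823*(-578) = 475694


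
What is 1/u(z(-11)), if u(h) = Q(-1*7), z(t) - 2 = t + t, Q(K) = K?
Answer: -1/7 ≈ -0.14286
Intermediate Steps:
z(t) = 2 + 2*t (z(t) = 2 + (t + t) = 2 + 2*t)
u(h) = -7 (u(h) = -1*7 = -7)
1/u(z(-11)) = 1/(-7) = -1/7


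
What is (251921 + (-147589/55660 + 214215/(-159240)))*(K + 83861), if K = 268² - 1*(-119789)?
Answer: 5125688638259103703/73860820 ≈ 6.9397e+10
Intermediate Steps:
K = 191613 (K = 71824 + 119789 = 191613)
(251921 + (-147589/55660 + 214215/(-159240)))*(K + 83861) = (251921 + (-147589/55660 + 214215/(-159240)))*(191613 + 83861) = (251921 + (-147589*1/55660 + 214215*(-1/159240)))*275474 = (251921 + (-147589/55660 - 14281/10616))*275474 = (251921 - 590421321/147721640)*275474 = (37213592849119/147721640)*275474 = 5125688638259103703/73860820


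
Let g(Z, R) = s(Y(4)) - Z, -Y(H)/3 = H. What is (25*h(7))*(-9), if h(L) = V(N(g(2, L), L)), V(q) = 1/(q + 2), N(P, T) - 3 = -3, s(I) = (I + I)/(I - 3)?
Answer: -225/2 ≈ -112.50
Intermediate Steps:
Y(H) = -3*H
s(I) = 2*I/(-3 + I) (s(I) = (2*I)/(-3 + I) = 2*I/(-3 + I))
g(Z, R) = 8/5 - Z (g(Z, R) = 2*(-3*4)/(-3 - 3*4) - Z = 2*(-12)/(-3 - 12) - Z = 2*(-12)/(-15) - Z = 2*(-12)*(-1/15) - Z = 8/5 - Z)
N(P, T) = 0 (N(P, T) = 3 - 3 = 0)
V(q) = 1/(2 + q)
h(L) = 1/2 (h(L) = 1/(2 + 0) = 1/2)
(25*h(7))*(-9) = (25*(1/2))*(-9) = (25/2)*(-9) = -225/2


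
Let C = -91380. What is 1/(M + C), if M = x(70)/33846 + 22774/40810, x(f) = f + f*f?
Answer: -345313815/31554533006074 ≈ -1.0943e-5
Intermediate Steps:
x(f) = f + f**2
M = 243408626/345313815 (M = (70*(1 + 70))/33846 + 22774/40810 = (70*71)*(1/33846) + 22774*(1/40810) = 4970*(1/33846) + 11387/20405 = 2485/16923 + 11387/20405 = 243408626/345313815 ≈ 0.70489)
1/(M + C) = 1/(243408626/345313815 - 91380) = 1/(-31554533006074/345313815) = -345313815/31554533006074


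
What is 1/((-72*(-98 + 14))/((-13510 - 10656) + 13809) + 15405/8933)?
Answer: 92519081/105522801 ≈ 0.87677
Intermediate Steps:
1/((-72*(-98 + 14))/((-13510 - 10656) + 13809) + 15405/8933) = 1/((-72*(-84))/(-24166 + 13809) + 15405*(1/8933)) = 1/(6048/(-10357) + 15405/8933) = 1/(6048*(-1/10357) + 15405/8933) = 1/(-6048/10357 + 15405/8933) = 1/(105522801/92519081) = 92519081/105522801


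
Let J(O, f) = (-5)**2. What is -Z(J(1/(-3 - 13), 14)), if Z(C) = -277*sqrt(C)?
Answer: 1385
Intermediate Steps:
J(O, f) = 25
-Z(J(1/(-3 - 13), 14)) = -(-277)*sqrt(25) = -(-277)*5 = -1*(-1385) = 1385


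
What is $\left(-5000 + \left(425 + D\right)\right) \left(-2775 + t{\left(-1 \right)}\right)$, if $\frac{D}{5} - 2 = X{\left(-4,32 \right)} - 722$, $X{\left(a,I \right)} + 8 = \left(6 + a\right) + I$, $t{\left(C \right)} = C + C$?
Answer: $22340965$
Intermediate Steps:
$t{\left(C \right)} = 2 C$
$X{\left(a,I \right)} = -2 + I + a$ ($X{\left(a,I \right)} = -8 + \left(\left(6 + a\right) + I\right) = -8 + \left(6 + I + a\right) = -2 + I + a$)
$D = -3470$ ($D = 10 + 5 \left(\left(-2 + 32 - 4\right) - 722\right) = 10 + 5 \left(26 - 722\right) = 10 + 5 \left(-696\right) = 10 - 3480 = -3470$)
$\left(-5000 + \left(425 + D\right)\right) \left(-2775 + t{\left(-1 \right)}\right) = \left(-5000 + \left(425 - 3470\right)\right) \left(-2775 + 2 \left(-1\right)\right) = \left(-5000 - 3045\right) \left(-2775 - 2\right) = \left(-8045\right) \left(-2777\right) = 22340965$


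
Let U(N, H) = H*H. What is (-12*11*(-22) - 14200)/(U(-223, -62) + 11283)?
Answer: -11296/15127 ≈ -0.74674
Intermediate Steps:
U(N, H) = H²
(-12*11*(-22) - 14200)/(U(-223, -62) + 11283) = (-12*11*(-22) - 14200)/((-62)² + 11283) = (-132*(-22) - 14200)/(3844 + 11283) = (2904 - 14200)/15127 = -11296*1/15127 = -11296/15127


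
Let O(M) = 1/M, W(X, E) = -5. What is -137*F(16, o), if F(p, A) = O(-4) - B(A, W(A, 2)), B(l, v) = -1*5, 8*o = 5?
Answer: -2603/4 ≈ -650.75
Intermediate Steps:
o = 5/8 (o = (⅛)*5 = 5/8 ≈ 0.62500)
O(M) = 1/M
B(l, v) = -5
F(p, A) = 19/4 (F(p, A) = 1/(-4) - 1*(-5) = -¼ + 5 = 19/4)
-137*F(16, o) = -137*19/4 = -2603/4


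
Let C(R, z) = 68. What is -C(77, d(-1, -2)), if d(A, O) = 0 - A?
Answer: -68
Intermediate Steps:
d(A, O) = -A
-C(77, d(-1, -2)) = -1*68 = -68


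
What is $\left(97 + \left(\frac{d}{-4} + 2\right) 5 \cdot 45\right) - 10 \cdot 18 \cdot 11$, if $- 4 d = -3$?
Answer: $- \frac{23603}{16} \approx -1475.2$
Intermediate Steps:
$d = \frac{3}{4}$ ($d = \left(- \frac{1}{4}\right) \left(-3\right) = \frac{3}{4} \approx 0.75$)
$\left(97 + \left(\frac{d}{-4} + 2\right) 5 \cdot 45\right) - 10 \cdot 18 \cdot 11 = \left(97 + \left(\frac{3}{4 \left(-4\right)} + 2\right) 5 \cdot 45\right) - 10 \cdot 18 \cdot 11 = \left(97 + \left(\frac{3}{4} \left(- \frac{1}{4}\right) + 2\right) 5 \cdot 45\right) - 180 \cdot 11 = \left(97 + \left(- \frac{3}{16} + 2\right) 5 \cdot 45\right) - 1980 = \left(97 + \frac{29}{16} \cdot 5 \cdot 45\right) - 1980 = \left(97 + \frac{145}{16} \cdot 45\right) - 1980 = \left(97 + \frac{6525}{16}\right) - 1980 = \frac{8077}{16} - 1980 = - \frac{23603}{16}$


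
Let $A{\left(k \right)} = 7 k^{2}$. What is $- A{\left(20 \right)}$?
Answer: $-2800$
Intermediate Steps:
$- A{\left(20 \right)} = - 7 \cdot 20^{2} = - 7 \cdot 400 = \left(-1\right) 2800 = -2800$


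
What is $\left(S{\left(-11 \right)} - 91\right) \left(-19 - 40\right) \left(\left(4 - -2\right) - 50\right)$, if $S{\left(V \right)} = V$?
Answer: $-264792$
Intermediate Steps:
$\left(S{\left(-11 \right)} - 91\right) \left(-19 - 40\right) \left(\left(4 - -2\right) - 50\right) = \left(-11 - 91\right) \left(-19 - 40\right) \left(\left(4 - -2\right) - 50\right) = - 102 \left(- 59 \left(\left(4 + 2\right) - 50\right)\right) = - 102 \left(- 59 \left(6 - 50\right)\right) = - 102 \left(\left(-59\right) \left(-44\right)\right) = \left(-102\right) 2596 = -264792$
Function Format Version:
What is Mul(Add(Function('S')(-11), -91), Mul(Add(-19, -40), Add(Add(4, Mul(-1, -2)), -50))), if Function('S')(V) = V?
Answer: -264792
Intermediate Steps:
Mul(Add(Function('S')(-11), -91), Mul(Add(-19, -40), Add(Add(4, Mul(-1, -2)), -50))) = Mul(Add(-11, -91), Mul(Add(-19, -40), Add(Add(4, Mul(-1, -2)), -50))) = Mul(-102, Mul(-59, Add(Add(4, 2), -50))) = Mul(-102, Mul(-59, Add(6, -50))) = Mul(-102, Mul(-59, -44)) = Mul(-102, 2596) = -264792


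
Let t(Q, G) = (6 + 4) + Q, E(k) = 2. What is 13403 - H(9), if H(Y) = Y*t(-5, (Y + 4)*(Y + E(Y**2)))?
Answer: 13358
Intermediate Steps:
t(Q, G) = 10 + Q
H(Y) = 5*Y (H(Y) = Y*(10 - 5) = Y*5 = 5*Y)
13403 - H(9) = 13403 - 5*9 = 13403 - 1*45 = 13403 - 45 = 13358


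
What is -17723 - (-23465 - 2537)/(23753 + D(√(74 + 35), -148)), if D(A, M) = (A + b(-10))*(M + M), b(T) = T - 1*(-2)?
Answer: -11922584198089/672756497 + 7696592*√109/672756497 ≈ -17722.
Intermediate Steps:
b(T) = 2 + T (b(T) = T + 2 = 2 + T)
D(A, M) = 2*M*(-8 + A) (D(A, M) = (A + (2 - 10))*(M + M) = (A - 8)*(2*M) = (-8 + A)*(2*M) = 2*M*(-8 + A))
-17723 - (-23465 - 2537)/(23753 + D(√(74 + 35), -148)) = -17723 - (-23465 - 2537)/(23753 + 2*(-148)*(-8 + √(74 + 35))) = -17723 - (-26002)/(23753 + 2*(-148)*(-8 + √109)) = -17723 - (-26002)/(23753 + (2368 - 296*√109)) = -17723 - (-26002)/(26121 - 296*√109) = -17723 + 26002/(26121 - 296*√109)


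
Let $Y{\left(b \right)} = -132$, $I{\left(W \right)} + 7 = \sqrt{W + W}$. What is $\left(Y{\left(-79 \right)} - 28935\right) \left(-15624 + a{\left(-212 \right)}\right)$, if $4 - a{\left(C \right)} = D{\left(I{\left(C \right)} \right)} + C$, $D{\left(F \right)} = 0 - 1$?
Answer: $447835269$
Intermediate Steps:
$I{\left(W \right)} = -7 + \sqrt{2} \sqrt{W}$ ($I{\left(W \right)} = -7 + \sqrt{W + W} = -7 + \sqrt{2 W} = -7 + \sqrt{2} \sqrt{W}$)
$D{\left(F \right)} = -1$
$a{\left(C \right)} = 5 - C$ ($a{\left(C \right)} = 4 - \left(-1 + C\right) = 5 - C$)
$\left(Y{\left(-79 \right)} - 28935\right) \left(-15624 + a{\left(-212 \right)}\right) = \left(-132 - 28935\right) \left(-15624 + \left(5 - -212\right)\right) = - 29067 \left(-15624 + \left(5 + 212\right)\right) = - 29067 \left(-15624 + 217\right) = \left(-29067\right) \left(-15407\right) = 447835269$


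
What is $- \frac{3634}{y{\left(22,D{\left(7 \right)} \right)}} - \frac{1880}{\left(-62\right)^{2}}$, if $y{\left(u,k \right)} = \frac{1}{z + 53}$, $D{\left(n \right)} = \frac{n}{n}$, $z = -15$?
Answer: $- \frac{132706882}{961} \approx -1.3809 \cdot 10^{5}$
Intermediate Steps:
$D{\left(n \right)} = 1$
$y{\left(u,k \right)} = \frac{1}{38}$ ($y{\left(u,k \right)} = \frac{1}{-15 + 53} = \frac{1}{38}$)
$- \frac{3634}{y{\left(22,D{\left(7 \right)} \right)}} - \frac{1880}{\left(-62\right)^{2}} = - 3634 \frac{1}{\frac{1}{38}} - \frac{1880}{\left(-62\right)^{2}} = \left(-3634\right) 38 - \frac{1880}{3844} = -138092 - \frac{470}{961} = - \frac{132706882}{961}$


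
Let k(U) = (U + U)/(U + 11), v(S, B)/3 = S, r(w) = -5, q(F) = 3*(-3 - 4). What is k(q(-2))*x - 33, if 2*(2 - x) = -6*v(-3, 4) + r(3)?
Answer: -255/2 ≈ -127.50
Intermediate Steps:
q(F) = -21 (q(F) = 3*(-7) = -21)
v(S, B) = 3*S
k(U) = 2*U/(11 + U) (k(U) = (2*U)/(11 + U) = 2*U/(11 + U))
x = -45/2 (x = 2 - (-18*(-3) - 5)/2 = 2 - (-6*(-9) - 5)/2 = 2 - (54 - 5)/2 = 2 - 1/2*49 = 2 - 49/2 = -45/2 ≈ -22.500)
k(q(-2))*x - 33 = (2*(-21)/(11 - 21))*(-45/2) - 33 = (2*(-21)/(-10))*(-45/2) - 33 = (2*(-21)*(-1/10))*(-45/2) - 33 = (21/5)*(-45/2) - 33 = -189/2 - 33 = -255/2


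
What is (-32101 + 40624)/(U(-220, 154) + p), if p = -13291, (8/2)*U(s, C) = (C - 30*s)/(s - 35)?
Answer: -4346730/6781787 ≈ -0.64094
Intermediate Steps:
U(s, C) = (C - 30*s)/(4*(-35 + s)) (U(s, C) = ((C - 30*s)/(s - 35))/4 = ((C - 30*s)/(-35 + s))/4 = (C - 30*s)/(4*(-35 + s)))
(-32101 + 40624)/(U(-220, 154) + p) = (-32101 + 40624)/((154 - 30*(-220))/(4*(-35 - 220)) - 13291) = 8523/((1/4)*(154 + 6600)/(-255) - 13291) = 8523/((1/4)*(-1/255)*6754 - 13291) = 8523/(-3377/510 - 13291) = 8523/(-6781787/510) = 8523*(-510/6781787) = -4346730/6781787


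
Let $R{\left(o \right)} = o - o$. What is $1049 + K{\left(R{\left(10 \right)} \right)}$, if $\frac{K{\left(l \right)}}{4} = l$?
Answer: $1049$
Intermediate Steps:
$R{\left(o \right)} = 0$
$K{\left(l \right)} = 4 l$
$1049 + K{\left(R{\left(10 \right)} \right)} = 1049 + 4 \cdot 0 = 1049 + 0 = 1049$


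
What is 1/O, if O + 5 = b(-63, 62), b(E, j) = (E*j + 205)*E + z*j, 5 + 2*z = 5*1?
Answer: 1/233158 ≈ 4.2889e-6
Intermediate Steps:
z = 0 (z = -5/2 + (5*1)/2 = -5/2 + (½)*5 = -5/2 + 5/2 = 0)
b(E, j) = E*(205 + E*j) (b(E, j) = (E*j + 205)*E + 0*j = (205 + E*j)*E + 0 = E*(205 + E*j) + 0 = E*(205 + E*j))
O = 233158 (O = -5 - 63*(205 - 63*62) = -5 - 63*(205 - 3906) = -5 - 63*(-3701) = -5 + 233163 = 233158)
1/O = 1/233158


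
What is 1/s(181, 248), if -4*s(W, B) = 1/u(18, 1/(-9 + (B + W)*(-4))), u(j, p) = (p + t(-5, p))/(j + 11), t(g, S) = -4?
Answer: 27604/50025 ≈ 0.55180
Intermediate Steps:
u(j, p) = (-4 + p)/(11 + j) (u(j, p) = (p - 4)/(j + 11) = (-4 + p)/(11 + j))
s(W, B) = -1/(4*(-4/29 + 1/(29*(-9 - 4*B - 4*W)))) (s(W, B) = -(11 + 18)/(-4 + 1/(-9 + (B + W)*(-4)))/4 = -29/(-4 + 1/(-9 + (-4*B - 4*W)))/4 = -29/(-4 + 1/(-9 - 4*B - 4*W))/4 = -1/(4*(-4/29 + 1/(29*(-9 - 4*B - 4*W)))))
1/s(181, 248) = 1/(29*(9 + 4*248 + 4*181)/(4*(37 + 16*248 + 16*181))) = 1/(29*(9 + 992 + 724)/(4*(37 + 3968 + 2896))) = 1/((29/4)*1725/6901) = 1/((29/4)*(1/6901)*1725) = 1/(50025/27604) = 27604/50025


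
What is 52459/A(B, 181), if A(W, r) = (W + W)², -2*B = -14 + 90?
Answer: 2761/304 ≈ 9.0822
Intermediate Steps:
B = -38 (B = -(-14 + 90)/2 = -½*76 = -38)
A(W, r) = 4*W² (A(W, r) = (2*W)² = 4*W²)
52459/A(B, 181) = 52459/((4*(-38)²)) = 52459/((4*1444)) = 52459/5776 = 52459*(1/5776) = 2761/304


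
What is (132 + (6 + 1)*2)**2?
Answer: 21316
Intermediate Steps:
(132 + (6 + 1)*2)**2 = (132 + 7*2)**2 = (132 + 14)**2 = 146**2 = 21316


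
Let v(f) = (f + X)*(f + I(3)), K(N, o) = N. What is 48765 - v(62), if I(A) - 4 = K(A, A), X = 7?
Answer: 44004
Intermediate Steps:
I(A) = 4 + A
v(f) = (7 + f)² (v(f) = (f + 7)*(f + (4 + 3)) = (7 + f)*(f + 7) = (7 + f)*(7 + f) = (7 + f)²)
48765 - v(62) = 48765 - (49 + 62² + 14*62) = 48765 - (49 + 3844 + 868) = 48765 - 1*4761 = 48765 - 4761 = 44004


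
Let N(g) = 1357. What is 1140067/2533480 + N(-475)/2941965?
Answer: 671495028803/1490681897640 ≈ 0.45046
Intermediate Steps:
1140067/2533480 + N(-475)/2941965 = 1140067/2533480 + 1357/2941965 = 671495028803/1490681897640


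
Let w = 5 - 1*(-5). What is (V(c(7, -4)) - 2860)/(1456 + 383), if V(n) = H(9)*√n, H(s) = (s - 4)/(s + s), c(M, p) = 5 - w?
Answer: -2860/1839 + 5*I*√5/33102 ≈ -1.5552 + 0.00033775*I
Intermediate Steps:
w = 10 (w = 5 + 5 = 10)
c(M, p) = -5 (c(M, p) = 5 - 1*10 = 5 - 10 = -5)
H(s) = (-4 + s)/(2*s) (H(s) = (-4 + s)/((2*s)) = (-4 + s)*(1/(2*s)) = (-4 + s)/(2*s))
V(n) = 5*√n/18 (V(n) = ((½)*(-4 + 9)/9)*√n = ((½)*(⅑)*5)*√n = 5*√n/18)
(V(c(7, -4)) - 2860)/(1456 + 383) = (5*√(-5)/18 - 2860)/(1456 + 383) = (5*(I*√5)/18 - 2860)/1839 = (5*I*√5/18 - 2860)*(1/1839) = (-2860 + 5*I*√5/18)*(1/1839) = -2860/1839 + 5*I*√5/33102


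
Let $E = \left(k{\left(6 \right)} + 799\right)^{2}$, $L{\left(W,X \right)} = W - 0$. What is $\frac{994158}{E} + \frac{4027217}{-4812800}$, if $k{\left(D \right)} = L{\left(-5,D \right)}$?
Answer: $\frac{561445261447}{758540595200} \approx 0.74016$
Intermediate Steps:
$L{\left(W,X \right)} = W$ ($L{\left(W,X \right)} = W + 0 = W$)
$k{\left(D \right)} = -5$
$E = 630436$ ($E = \left(-5 + 799\right)^{2} = 794^{2} = 630436$)
$\frac{994158}{E} + \frac{4027217}{-4812800} = \frac{994158}{630436} + \frac{4027217}{-4812800} = 994158 \cdot \frac{1}{630436} + 4027217 \left(- \frac{1}{4812800}\right) = \frac{497079}{315218} - \frac{4027217}{4812800} = \frac{561445261447}{758540595200}$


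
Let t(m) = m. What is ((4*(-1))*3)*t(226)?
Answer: -2712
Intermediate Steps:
((4*(-1))*3)*t(226) = ((4*(-1))*3)*226 = -4*3*226 = -12*226 = -2712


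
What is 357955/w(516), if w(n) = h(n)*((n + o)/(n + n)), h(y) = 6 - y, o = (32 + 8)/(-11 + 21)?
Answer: -236801/170 ≈ -1392.9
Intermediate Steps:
o = 4 (o = 40/10 = 40*(⅒) = 4)
w(n) = (4 + n)*(6 - n)/(2*n) (w(n) = (6 - n)*((n + 4)/(n + n)) = (6 - n)*((4 + n)/((2*n))) = (6 - n)*((4 + n)*(1/(2*n))) = (6 - n)*((4 + n)/(2*n)) = (4 + n)*(6 - n)/(2*n))
357955/w(516) = 357955/(1 + 12/516 - ½*516) = 357955/(1 + 12*(1/516) - 258) = 357955/(1 + 1/43 - 258) = 357955/(-11050/43) = 357955*(-43/11050) = -236801/170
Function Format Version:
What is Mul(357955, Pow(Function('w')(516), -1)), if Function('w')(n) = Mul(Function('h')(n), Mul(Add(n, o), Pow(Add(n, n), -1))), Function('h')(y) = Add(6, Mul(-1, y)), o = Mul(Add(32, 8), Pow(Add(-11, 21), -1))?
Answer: Rational(-236801, 170) ≈ -1392.9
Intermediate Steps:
o = 4 (o = Mul(40, Pow(10, -1)) = Mul(40, Rational(1, 10)) = 4)
Function('w')(n) = Mul(Rational(1, 2), Pow(n, -1), Add(4, n), Add(6, Mul(-1, n))) (Function('w')(n) = Mul(Add(6, Mul(-1, n)), Mul(Add(n, 4), Pow(Add(n, n), -1))) = Mul(Add(6, Mul(-1, n)), Mul(Add(4, n), Pow(Mul(2, n), -1))) = Mul(Add(6, Mul(-1, n)), Mul(Add(4, n), Mul(Rational(1, 2), Pow(n, -1)))) = Mul(Add(6, Mul(-1, n)), Mul(Rational(1, 2), Pow(n, -1), Add(4, n))) = Mul(Rational(1, 2), Pow(n, -1), Add(4, n), Add(6, Mul(-1, n))))
Mul(357955, Pow(Function('w')(516), -1)) = Mul(357955, Pow(Add(1, Mul(12, Pow(516, -1)), Mul(Rational(-1, 2), 516)), -1)) = Mul(357955, Pow(Add(1, Mul(12, Rational(1, 516)), -258), -1)) = Mul(357955, Pow(Add(1, Rational(1, 43), -258), -1)) = Mul(357955, Pow(Rational(-11050, 43), -1)) = Mul(357955, Rational(-43, 11050)) = Rational(-236801, 170)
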